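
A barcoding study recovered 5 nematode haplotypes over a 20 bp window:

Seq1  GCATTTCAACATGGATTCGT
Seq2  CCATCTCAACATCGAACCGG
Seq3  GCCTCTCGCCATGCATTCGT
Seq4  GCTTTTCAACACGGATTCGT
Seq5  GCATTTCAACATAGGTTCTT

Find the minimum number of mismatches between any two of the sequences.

2

Pairwise Hamming distances:
  Seq1 vs Seq2: 6
  Seq1 vs Seq3: 5
  Seq1 vs Seq4: 2
  Seq1 vs Seq5: 3
  Seq2 vs Seq3: 9
  Seq2 vs Seq4: 8
  Seq2 vs Seq5: 8
  Seq3 vs Seq4: 6
  Seq3 vs Seq5: 8
  Seq4 vs Seq5: 5
The smallest is 2, between Seq1 and Seq4.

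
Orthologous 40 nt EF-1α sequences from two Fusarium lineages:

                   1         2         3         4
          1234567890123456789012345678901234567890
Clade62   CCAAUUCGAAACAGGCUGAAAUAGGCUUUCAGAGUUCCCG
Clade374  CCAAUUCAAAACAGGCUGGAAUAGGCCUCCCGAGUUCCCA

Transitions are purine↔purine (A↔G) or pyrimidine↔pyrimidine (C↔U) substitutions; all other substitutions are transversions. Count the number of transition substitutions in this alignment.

Mismatches occur at site 8 (G→A, transition), site 19 (A→G, transition), site 27 (U→C, transition), site 29 (U→C, transition), site 31 (A→C, transversion), site 40 (G→A, transition).
Of the 6 differences, 5 transitions and 1 transversion, so the answer is 5.

5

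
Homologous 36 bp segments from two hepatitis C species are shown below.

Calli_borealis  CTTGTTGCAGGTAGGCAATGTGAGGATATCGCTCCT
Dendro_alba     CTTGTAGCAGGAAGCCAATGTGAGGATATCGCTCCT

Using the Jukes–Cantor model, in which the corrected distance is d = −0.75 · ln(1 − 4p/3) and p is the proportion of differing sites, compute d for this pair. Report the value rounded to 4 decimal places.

0.0883

Mismatches occur at site 6 (T/A), site 12 (T/A), site 15 (G/C).
p = 3/36 = 0.083333.
d = −0.75 · ln(1 − (4/3)·0.083333) = −0.75 · ln(0.888889) = −0.75 · (-0.117783) = 0.0883.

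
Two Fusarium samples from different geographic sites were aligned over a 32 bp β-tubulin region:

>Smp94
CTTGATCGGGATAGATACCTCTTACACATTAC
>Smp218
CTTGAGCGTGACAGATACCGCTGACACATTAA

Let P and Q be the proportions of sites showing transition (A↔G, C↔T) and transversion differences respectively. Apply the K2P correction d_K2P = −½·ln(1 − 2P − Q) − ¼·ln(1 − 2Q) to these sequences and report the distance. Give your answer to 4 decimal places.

The sequences differ at positions 6 (T/G, transversion), 9 (G/T, transversion), 12 (T/C, transition), 20 (T/G, transversion), 23 (T/G, transversion), 32 (C/A, transversion).
Of the 6 differences, 1 transition and 5 transversions over 32 sites: P = 1/32 = 0.031250, Q = 5/32 = 0.156250.
d = −0.5·ln(0.781250) − 0.25·ln(0.687500) = −0.5·(-0.246860) − 0.25·(-0.374693) = 0.2171.

0.2171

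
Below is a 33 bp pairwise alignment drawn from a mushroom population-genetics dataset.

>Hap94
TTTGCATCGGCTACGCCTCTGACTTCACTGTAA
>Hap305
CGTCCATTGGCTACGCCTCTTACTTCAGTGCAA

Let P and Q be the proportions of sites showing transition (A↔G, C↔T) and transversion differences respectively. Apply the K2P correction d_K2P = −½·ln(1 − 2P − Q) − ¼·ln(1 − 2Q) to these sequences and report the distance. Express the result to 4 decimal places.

0.2499

Mismatches occur at site 1 (T/C, transition), site 2 (T/G, transversion), site 4 (G/C, transversion), site 8 (C/T, transition), site 21 (G/T, transversion), site 28 (C/G, transversion), site 31 (T/C, transition).
Of the 7 differences, 3 transitions and 4 transversions over 33 sites: P = 3/33 = 0.090909, Q = 4/33 = 0.121212.
d = −0.5·ln(0.696970) − 0.25·ln(0.757576) = −0.5·(-0.361013) − 0.25·(-0.277631) = 0.2499.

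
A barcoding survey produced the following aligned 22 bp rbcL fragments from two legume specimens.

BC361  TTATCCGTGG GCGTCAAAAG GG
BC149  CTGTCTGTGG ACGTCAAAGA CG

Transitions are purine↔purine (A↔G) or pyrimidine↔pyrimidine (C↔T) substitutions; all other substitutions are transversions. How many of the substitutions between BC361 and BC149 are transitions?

Differing sites — 1:T/C (Ti); 3:A/G (Ti); 6:C/T (Ti); 11:G/A (Ti); 19:A/G (Ti); 20:G/A (Ti); 21:G/C (Tv).
Of the 7 differences, 6 transitions and 1 transversion, so the answer is 6.

6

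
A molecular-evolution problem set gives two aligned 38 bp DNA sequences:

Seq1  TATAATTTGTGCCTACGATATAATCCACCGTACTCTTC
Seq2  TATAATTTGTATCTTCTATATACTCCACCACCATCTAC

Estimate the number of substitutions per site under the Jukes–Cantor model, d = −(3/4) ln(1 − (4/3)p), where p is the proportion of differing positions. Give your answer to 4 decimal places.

0.3241

The sequences differ at positions 11 (G/A), 12 (C/T), 15 (A/T), 17 (G/T), 23 (A/C), 30 (G/A), 31 (T/C), 32 (A/C), 33 (C/A), 37 (T/A).
p = 10/38 = 0.263158.
d = −0.75 · ln(1 − (4/3)·0.263158) = −0.75 · ln(0.649123) = −0.75 · (-0.432133) = 0.3241.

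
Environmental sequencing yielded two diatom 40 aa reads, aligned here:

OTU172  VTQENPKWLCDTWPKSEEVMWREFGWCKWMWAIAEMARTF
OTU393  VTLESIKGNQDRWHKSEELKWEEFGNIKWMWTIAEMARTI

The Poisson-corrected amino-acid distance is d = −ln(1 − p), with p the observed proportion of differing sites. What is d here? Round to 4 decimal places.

Mismatches occur at site 3 (Q↔L), site 5 (N↔S), site 6 (P↔I), site 8 (W↔G), site 9 (L↔N), site 10 (C↔Q), site 12 (T↔R), site 14 (P↔H), site 19 (V↔L), site 20 (M↔K), site 22 (R↔E), site 26 (W↔N), site 27 (C↔I), site 32 (A↔T), site 40 (F↔I).
p = 15/40 = 0.375000.
d = −ln(1 − 0.375000) = −ln(0.625000) = 0.4700.

0.4700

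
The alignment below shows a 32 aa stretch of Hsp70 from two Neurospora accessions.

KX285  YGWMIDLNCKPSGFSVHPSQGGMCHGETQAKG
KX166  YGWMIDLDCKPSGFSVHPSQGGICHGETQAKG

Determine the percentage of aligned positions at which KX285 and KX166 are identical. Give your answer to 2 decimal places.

Mismatches occur at site 8 (N↔D), site 23 (M↔I).
30 of the 32 sites match, so the percent identity is 30/32 × 100 = 93.75%.

93.75%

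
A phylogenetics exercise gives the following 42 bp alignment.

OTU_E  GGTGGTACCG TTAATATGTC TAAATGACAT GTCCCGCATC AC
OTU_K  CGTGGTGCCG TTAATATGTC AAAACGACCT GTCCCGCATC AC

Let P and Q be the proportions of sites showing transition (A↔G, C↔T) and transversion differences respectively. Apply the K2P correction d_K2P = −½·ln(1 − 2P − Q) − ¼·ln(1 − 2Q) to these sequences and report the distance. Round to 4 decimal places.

0.1297

Differing sites — 1:G/C (Tv); 7:A/G (Ti); 21:T/A (Tv); 25:T/C (Ti); 29:A/C (Tv).
Of the 5 differences, 2 transitions and 3 transversions over 42 sites: P = 2/42 = 0.047619, Q = 3/42 = 0.071429.
d = −0.5·ln(0.833333) − 0.25·ln(0.857142) = −0.5·(-0.182322) − 0.25·(-0.154152) = 0.1297.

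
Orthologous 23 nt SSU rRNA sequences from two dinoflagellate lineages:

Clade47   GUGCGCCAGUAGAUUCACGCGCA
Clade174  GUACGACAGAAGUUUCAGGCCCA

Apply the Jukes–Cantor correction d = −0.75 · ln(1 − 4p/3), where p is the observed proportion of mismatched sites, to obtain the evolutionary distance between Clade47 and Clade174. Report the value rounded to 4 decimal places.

0.3206

Mismatches occur at site 3 (G→A), site 6 (C→A), site 10 (U→A), site 13 (A→U), site 18 (C→G), site 21 (G→C).
p = 6/23 = 0.260870.
d = −0.75 · ln(1 − (4/3)·0.260870) = −0.75 · ln(0.652173) = −0.75 · (-0.427445) = 0.3206.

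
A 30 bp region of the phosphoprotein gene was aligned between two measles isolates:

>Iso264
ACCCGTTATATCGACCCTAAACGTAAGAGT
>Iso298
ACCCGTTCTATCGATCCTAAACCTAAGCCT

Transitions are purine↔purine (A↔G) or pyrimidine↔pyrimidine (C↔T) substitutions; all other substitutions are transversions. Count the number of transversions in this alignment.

4

Differing sites — 8:A/C (Tv); 15:C/T (Ti); 23:G/C (Tv); 28:A/C (Tv); 29:G/C (Tv).
Of the 5 differences, 1 transition and 4 transversions, so the answer is 4.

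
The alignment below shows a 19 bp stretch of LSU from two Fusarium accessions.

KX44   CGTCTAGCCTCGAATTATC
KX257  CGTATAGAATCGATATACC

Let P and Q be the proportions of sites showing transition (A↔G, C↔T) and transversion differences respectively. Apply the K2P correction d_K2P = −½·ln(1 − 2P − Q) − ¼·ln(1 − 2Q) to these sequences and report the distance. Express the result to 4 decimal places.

Differing sites — 4:C/A (Tv); 8:C/A (Tv); 9:C/A (Tv); 14:A/T (Tv); 15:T/A (Tv); 18:T/C (Ti).
Of the 6 differences, 1 transition and 5 transversions over 19 sites: P = 1/19 = 0.052632, Q = 5/19 = 0.263158.
d = −0.5·ln(0.631578) − 0.25·ln(0.473684) = −0.5·(-0.459534) − 0.25·(-0.747215) = 0.4166.

0.4166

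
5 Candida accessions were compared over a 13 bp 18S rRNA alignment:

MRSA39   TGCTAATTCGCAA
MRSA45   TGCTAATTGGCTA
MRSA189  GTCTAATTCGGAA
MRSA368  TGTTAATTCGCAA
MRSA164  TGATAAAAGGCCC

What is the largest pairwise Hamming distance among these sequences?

Pairwise Hamming distances:
  MRSA39 vs MRSA45: 2
  MRSA39 vs MRSA189: 3
  MRSA39 vs MRSA368: 1
  MRSA39 vs MRSA164: 6
  MRSA45 vs MRSA189: 5
  MRSA45 vs MRSA368: 3
  MRSA45 vs MRSA164: 5
  MRSA189 vs MRSA368: 4
  MRSA189 vs MRSA164: 9
  MRSA368 vs MRSA164: 6
The largest is 9, between MRSA189 and MRSA164.

9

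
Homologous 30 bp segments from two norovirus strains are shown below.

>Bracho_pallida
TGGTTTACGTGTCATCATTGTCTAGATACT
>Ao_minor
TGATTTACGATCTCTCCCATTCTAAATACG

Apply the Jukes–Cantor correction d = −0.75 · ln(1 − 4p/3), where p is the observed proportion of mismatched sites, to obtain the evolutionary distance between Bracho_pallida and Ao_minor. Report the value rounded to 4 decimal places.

0.5716

Mismatches occur at site 3 (G/A), site 10 (T/A), site 11 (G/T), site 12 (T/C), site 13 (C/T), site 14 (A/C), site 17 (A/C), site 18 (T/C), site 19 (T/A), site 20 (G/T), site 25 (G/A), site 30 (T/G).
p = 12/30 = 0.400000.
d = −0.75 · ln(1 − (4/3)·0.400000) = −0.75 · ln(0.466667) = −0.75 · (-0.762139) = 0.5716.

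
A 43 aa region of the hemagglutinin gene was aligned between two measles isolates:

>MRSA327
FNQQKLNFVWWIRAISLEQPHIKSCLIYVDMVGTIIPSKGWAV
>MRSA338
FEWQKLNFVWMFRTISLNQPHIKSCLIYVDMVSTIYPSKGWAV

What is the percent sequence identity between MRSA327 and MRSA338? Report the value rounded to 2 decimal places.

81.40%

Differing sites — 2:N/E; 3:Q/W; 11:W/M; 12:I/F; 14:A/T; 18:E/N; 33:G/S; 36:I/Y.
35 of the 43 sites match, so the percent identity is 35/43 × 100 = 81.40%.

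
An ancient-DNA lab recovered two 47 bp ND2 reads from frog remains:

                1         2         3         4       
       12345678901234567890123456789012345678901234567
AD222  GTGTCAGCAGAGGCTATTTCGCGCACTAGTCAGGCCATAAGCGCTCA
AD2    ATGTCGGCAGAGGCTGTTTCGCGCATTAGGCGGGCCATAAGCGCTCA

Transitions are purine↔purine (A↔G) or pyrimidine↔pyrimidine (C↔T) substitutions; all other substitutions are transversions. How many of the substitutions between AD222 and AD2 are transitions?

5

Differing sites — 1:G/A (Ti); 6:A/G (Ti); 16:A/G (Ti); 26:C/T (Ti); 30:T/G (Tv); 32:A/G (Ti).
Of the 6 differences, 5 transitions and 1 transversion, so the answer is 5.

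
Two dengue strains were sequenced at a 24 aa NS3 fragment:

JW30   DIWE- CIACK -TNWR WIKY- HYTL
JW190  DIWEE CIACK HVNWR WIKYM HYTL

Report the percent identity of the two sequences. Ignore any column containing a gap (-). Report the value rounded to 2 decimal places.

Excluding the 3 gap columns leaves 21 comparable sites.
The sequences differ at position 12 (T/V).
20 of the 21 comparable sites match, so the percent identity is 20/21 × 100 = 95.24%.

95.24%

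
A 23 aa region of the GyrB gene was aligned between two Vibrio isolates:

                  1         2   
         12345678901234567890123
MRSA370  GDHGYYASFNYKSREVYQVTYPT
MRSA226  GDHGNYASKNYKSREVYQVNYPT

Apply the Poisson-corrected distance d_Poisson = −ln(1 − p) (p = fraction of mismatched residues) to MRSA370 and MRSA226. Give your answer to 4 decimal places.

Differing sites — 5:Y/N; 9:F/K; 20:T/N.
p = 3/23 = 0.130435.
d = −ln(1 − 0.130435) = −ln(0.869565) = 0.1398.

0.1398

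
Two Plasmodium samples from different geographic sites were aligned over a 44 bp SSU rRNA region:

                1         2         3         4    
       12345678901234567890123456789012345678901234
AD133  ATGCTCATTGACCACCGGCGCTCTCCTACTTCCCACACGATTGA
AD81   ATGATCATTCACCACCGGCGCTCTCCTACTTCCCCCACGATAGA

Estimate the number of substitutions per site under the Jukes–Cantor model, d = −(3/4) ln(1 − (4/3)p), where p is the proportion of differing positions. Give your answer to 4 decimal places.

0.0969

Differing sites — 4:C/A; 10:G/C; 35:A/C; 42:T/A.
p = 4/44 = 0.090909.
d = −0.75 · ln(1 − (4/3)·0.090909) = −0.75 · ln(0.878788) = −0.75 · (-0.129212) = 0.0969.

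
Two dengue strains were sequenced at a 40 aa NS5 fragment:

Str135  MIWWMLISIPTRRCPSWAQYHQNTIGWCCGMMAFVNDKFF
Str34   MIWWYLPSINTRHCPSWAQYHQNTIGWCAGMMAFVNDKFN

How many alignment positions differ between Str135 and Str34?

6

Differing sites — 5:M/Y; 7:I/P; 10:P/N; 13:R/H; 29:C/A; 40:F/N.
That gives 6 mismatches out of 40 aligned sites, so the Hamming distance is 6.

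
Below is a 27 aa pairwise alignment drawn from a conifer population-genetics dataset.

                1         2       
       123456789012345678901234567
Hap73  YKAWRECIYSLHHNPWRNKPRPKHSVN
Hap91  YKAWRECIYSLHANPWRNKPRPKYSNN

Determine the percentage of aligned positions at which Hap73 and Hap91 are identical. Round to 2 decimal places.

Mismatches occur at site 13 (H/A), site 24 (H/Y), site 26 (V/N).
24 of the 27 sites match, so the percent identity is 24/27 × 100 = 88.89%.

88.89%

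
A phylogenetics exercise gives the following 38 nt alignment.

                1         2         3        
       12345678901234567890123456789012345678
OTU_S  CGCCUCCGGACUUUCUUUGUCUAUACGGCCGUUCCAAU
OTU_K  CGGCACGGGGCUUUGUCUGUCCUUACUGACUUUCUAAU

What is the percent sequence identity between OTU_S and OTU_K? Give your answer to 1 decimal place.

The sequences differ at positions 3 (C/G), 5 (U/A), 7 (C/G), 10 (A/G), 15 (C/G), 17 (U/C), 22 (U/C), 23 (A/U), 27 (G/U), 29 (C/A), 31 (G/U), 35 (C/U).
26 of the 38 sites match, so the percent identity is 26/38 × 100 = 68.4%.

68.4%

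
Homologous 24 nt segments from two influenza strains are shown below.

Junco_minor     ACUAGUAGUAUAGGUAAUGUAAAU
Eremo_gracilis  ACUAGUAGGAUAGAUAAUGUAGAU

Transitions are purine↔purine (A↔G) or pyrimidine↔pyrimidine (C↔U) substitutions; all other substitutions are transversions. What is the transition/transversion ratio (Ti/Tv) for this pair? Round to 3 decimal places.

Mismatches occur at site 9 (U↔G, transversion), site 14 (G↔A, transition), site 22 (A↔G, transition).
Of the 3 differences, 2 transitions and 1 transversion, so Ti/Tv = 2/1 = 2.000.

2.000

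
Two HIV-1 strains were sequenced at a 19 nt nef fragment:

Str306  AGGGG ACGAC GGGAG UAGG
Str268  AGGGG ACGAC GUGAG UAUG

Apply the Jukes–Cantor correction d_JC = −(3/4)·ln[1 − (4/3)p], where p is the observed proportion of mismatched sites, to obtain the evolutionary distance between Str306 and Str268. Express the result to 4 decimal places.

0.1134

Differing sites — 12:G/U; 18:G/U.
p = 2/19 = 0.105263.
d = −0.75 · ln(1 − (4/3)·0.105263) = −0.75 · ln(0.859649) = −0.75 · (-0.151231) = 0.1134.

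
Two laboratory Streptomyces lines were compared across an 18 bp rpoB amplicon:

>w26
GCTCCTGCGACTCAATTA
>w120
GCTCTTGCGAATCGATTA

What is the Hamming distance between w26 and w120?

3

The sequences differ at positions 5 (C/T), 11 (C/A), 14 (A/G).
That gives 3 mismatches out of 18 aligned sites, so the Hamming distance is 3.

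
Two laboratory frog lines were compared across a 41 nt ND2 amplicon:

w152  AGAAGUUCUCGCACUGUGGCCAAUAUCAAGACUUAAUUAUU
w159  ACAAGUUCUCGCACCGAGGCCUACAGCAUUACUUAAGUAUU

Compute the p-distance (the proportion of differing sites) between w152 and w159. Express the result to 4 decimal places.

Differing sites — 2:G/C; 15:U/C; 17:U/A; 22:A/U; 24:U/C; 26:U/G; 29:A/U; 30:G/U; 37:U/G.
There are 9 differences over 41 sites, so p = 9/41 = 0.2195.

0.2195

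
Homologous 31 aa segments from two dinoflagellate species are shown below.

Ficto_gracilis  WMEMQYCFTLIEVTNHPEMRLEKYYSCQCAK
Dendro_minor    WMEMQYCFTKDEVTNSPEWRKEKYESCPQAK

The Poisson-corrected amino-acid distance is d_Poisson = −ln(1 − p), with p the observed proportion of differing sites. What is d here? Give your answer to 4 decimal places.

Mismatches occur at site 10 (L↔K), site 11 (I↔D), site 16 (H↔S), site 19 (M↔W), site 21 (L↔K), site 25 (Y↔E), site 28 (Q↔P), site 29 (C↔Q).
p = 8/31 = 0.258065.
d = −ln(1 − 0.258065) = −ln(0.741935) = 0.2985.

0.2985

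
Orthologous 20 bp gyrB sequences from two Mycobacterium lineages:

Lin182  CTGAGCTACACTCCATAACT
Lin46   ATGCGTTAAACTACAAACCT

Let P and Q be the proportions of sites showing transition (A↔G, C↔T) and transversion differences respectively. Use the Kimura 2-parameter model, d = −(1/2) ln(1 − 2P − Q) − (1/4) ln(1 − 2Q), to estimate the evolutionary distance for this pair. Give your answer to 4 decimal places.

0.4845

The sequences differ at positions 1 (C/A, transversion), 4 (A/C, transversion), 6 (C/T, transition), 9 (C/A, transversion), 13 (C/A, transversion), 16 (T/A, transversion), 18 (A/C, transversion).
Of the 7 differences, 1 transition and 6 transversions over 20 sites: P = 1/20 = 0.050000, Q = 6/20 = 0.300000.
d = −0.5·ln(0.600000) − 0.25·ln(0.400000) = −0.5·(-0.510826) − 0.25·(-0.916291) = 0.4845.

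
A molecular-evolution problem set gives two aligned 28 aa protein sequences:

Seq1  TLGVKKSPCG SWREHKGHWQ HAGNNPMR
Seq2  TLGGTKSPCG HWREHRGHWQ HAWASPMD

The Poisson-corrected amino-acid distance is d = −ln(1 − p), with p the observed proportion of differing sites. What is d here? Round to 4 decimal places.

0.3365

The sequences differ at positions 4 (V/G), 5 (K/T), 11 (S/H), 16 (K/R), 23 (G/W), 24 (N/A), 25 (N/S), 28 (R/D).
p = 8/28 = 0.285714.
d = −ln(1 − 0.285714) = −ln(0.714286) = 0.3365.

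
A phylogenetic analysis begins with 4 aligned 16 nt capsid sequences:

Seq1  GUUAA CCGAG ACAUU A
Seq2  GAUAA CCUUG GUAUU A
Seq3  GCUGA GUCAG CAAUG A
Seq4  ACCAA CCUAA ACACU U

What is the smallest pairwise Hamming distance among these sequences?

Pairwise Hamming distances:
  Seq1 vs Seq2: 5
  Seq1 vs Seq3: 8
  Seq1 vs Seq4: 7
  Seq2 vs Seq3: 9
  Seq2 vs Seq4: 9
  Seq3 vs Seq4: 12
The smallest is 5, between Seq1 and Seq2.

5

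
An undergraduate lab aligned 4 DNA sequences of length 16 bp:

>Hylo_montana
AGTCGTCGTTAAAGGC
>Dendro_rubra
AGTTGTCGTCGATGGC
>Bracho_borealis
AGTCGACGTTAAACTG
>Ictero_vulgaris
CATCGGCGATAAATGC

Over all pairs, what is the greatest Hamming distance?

9

Pairwise Hamming distances:
  Hylo_montana vs Dendro_rubra: 4
  Hylo_montana vs Bracho_borealis: 4
  Hylo_montana vs Ictero_vulgaris: 5
  Dendro_rubra vs Bracho_borealis: 8
  Dendro_rubra vs Ictero_vulgaris: 9
  Bracho_borealis vs Ictero_vulgaris: 7
The largest is 9, between Dendro_rubra and Ictero_vulgaris.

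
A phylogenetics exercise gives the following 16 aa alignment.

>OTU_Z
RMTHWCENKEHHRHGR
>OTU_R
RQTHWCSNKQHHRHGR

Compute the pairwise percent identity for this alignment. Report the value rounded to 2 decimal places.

81.25%

The sequences differ at positions 2 (M/Q), 7 (E/S), 10 (E/Q).
13 of the 16 sites match, so the percent identity is 13/16 × 100 = 81.25%.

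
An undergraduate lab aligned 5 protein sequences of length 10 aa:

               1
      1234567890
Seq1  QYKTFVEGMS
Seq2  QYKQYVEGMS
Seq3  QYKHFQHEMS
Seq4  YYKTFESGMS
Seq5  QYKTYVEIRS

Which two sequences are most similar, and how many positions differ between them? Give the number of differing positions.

2

Pairwise Hamming distances:
  Seq1 vs Seq2: 2
  Seq1 vs Seq3: 4
  Seq1 vs Seq4: 3
  Seq1 vs Seq5: 3
  Seq2 vs Seq3: 5
  Seq2 vs Seq4: 5
  Seq2 vs Seq5: 3
  Seq3 vs Seq4: 5
  Seq3 vs Seq5: 6
  Seq4 vs Seq5: 6
The smallest is 2, between Seq1 and Seq2.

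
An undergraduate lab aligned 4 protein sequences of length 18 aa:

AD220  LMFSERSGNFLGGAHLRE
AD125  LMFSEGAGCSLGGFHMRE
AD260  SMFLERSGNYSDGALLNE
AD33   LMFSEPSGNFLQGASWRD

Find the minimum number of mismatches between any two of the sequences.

Pairwise Hamming distances:
  AD220 vs AD125: 6
  AD220 vs AD260: 7
  AD220 vs AD33: 5
  AD125 vs AD260: 12
  AD125 vs AD33: 9
  AD260 vs AD33: 10
The smallest is 5, between AD220 and AD33.

5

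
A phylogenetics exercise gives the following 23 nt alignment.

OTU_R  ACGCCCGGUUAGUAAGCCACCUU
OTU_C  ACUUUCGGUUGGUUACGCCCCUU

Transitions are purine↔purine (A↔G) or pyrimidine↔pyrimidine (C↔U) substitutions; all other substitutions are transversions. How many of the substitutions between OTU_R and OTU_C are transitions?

3

Mismatches occur at site 3 (G/U, transversion), site 4 (C/U, transition), site 5 (C/U, transition), site 11 (A/G, transition), site 14 (A/U, transversion), site 16 (G/C, transversion), site 17 (C/G, transversion), site 19 (A/C, transversion).
Of the 8 differences, 3 transitions and 5 transversions, so the answer is 3.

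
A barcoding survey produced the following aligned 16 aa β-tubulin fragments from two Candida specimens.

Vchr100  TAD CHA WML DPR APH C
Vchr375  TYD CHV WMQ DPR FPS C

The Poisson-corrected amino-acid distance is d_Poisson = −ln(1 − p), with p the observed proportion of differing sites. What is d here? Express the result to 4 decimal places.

0.3747

Differing sites — 2:A/Y; 6:A/V; 9:L/Q; 13:A/F; 15:H/S.
p = 5/16 = 0.312500.
d = −ln(1 − 0.312500) = −ln(0.687500) = 0.3747.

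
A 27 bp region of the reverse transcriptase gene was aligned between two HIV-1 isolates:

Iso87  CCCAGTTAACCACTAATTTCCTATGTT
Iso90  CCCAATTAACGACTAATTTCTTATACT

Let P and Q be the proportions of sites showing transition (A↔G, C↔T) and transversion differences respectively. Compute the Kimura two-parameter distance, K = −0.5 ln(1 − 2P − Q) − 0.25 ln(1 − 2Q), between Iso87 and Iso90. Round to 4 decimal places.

Mismatches occur at site 5 (G/A, transition), site 11 (C/G, transversion), site 21 (C/T, transition), site 25 (G/A, transition), site 26 (T/C, transition).
Of the 5 differences, 4 transitions and 1 transversion over 27 sites: P = 4/27 = 0.148148, Q = 1/27 = 0.037037.
d = −0.5·ln(0.666667) − 0.25·ln(0.925926) = −0.5·(-0.405465) − 0.25·(-0.076961) = 0.2220.

0.2220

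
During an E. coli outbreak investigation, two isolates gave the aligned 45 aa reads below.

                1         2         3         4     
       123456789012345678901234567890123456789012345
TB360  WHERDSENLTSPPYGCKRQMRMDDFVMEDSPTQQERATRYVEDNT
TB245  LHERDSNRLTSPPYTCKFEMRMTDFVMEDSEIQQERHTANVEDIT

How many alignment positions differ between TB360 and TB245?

13

Mismatches occur at site 1 (W→L), site 7 (E→N), site 8 (N→R), site 15 (G→T), site 18 (R→F), site 19 (Q→E), site 23 (D→T), site 31 (P→E), site 32 (T→I), site 37 (A→H), site 39 (R→A), site 40 (Y→N), site 44 (N→I).
That gives 13 mismatches out of 45 aligned sites, so the Hamming distance is 13.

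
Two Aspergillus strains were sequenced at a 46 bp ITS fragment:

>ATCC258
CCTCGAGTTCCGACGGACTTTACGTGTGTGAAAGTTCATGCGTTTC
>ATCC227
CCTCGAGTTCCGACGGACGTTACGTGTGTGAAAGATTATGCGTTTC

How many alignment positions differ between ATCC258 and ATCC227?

3

Mismatches occur at site 19 (T→G), site 35 (T→A), site 37 (C→T).
That gives 3 mismatches out of 46 aligned sites, so the Hamming distance is 3.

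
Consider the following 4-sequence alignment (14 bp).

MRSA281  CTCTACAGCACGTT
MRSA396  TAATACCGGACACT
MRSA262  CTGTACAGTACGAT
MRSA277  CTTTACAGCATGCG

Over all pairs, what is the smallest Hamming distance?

Pairwise Hamming distances:
  MRSA281 vs MRSA396: 7
  MRSA281 vs MRSA262: 3
  MRSA281 vs MRSA277: 4
  MRSA396 vs MRSA262: 7
  MRSA396 vs MRSA277: 8
  MRSA262 vs MRSA277: 5
The smallest is 3, between MRSA281 and MRSA262.

3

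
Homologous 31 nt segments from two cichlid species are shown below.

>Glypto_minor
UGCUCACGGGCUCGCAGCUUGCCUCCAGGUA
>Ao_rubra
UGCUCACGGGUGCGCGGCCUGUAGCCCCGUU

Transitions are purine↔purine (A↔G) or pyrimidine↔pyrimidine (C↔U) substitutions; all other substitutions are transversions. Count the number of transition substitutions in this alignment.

4

Differing sites — 11:C/U (Ti); 12:U/G (Tv); 16:A/G (Ti); 19:U/C (Ti); 22:C/U (Ti); 23:C/A (Tv); 24:U/G (Tv); 27:A/C (Tv); 28:G/C (Tv); 31:A/U (Tv).
Of the 10 differences, 4 transitions and 6 transversions, so the answer is 4.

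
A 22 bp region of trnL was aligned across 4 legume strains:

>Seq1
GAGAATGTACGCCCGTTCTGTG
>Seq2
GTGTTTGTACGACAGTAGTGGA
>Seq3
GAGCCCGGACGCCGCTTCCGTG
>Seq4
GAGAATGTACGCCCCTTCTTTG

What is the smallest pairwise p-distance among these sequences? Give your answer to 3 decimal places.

Pairwise Hamming distances:
  Seq1 vs Seq2: 9
  Seq1 vs Seq3: 7
  Seq1 vs Seq4: 2
  Seq2 vs Seq3: 13
  Seq2 vs Seq4: 11
  Seq3 vs Seq4: 7
The smallest is 2 mismatches, between Seq1 and Seq4; p = 2/22 = 0.091.

0.091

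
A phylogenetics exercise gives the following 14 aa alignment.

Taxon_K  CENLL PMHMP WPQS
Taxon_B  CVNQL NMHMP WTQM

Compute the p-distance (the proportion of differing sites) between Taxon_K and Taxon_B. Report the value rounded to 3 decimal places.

0.357

Differing sites — 2:E/V; 4:L/Q; 6:P/N; 12:P/T; 14:S/M.
There are 5 differences over 14 sites, so p = 5/14 = 0.357.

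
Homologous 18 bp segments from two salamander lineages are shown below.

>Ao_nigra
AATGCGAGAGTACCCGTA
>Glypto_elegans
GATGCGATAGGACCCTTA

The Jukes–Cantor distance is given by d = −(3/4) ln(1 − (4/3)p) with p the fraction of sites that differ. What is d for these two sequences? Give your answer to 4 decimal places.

0.2635

The sequences differ at positions 1 (A/G), 8 (G/T), 11 (T/G), 16 (G/T).
p = 4/18 = 0.222222.
d = −0.75 · ln(1 − (4/3)·0.222222) = −0.75 · ln(0.703704) = −0.75 · (-0.351397) = 0.2635.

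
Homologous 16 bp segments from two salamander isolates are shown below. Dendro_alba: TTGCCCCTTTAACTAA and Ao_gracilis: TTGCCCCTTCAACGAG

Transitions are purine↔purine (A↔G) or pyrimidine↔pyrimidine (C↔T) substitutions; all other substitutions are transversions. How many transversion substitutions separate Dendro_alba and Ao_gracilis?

The sequences differ at positions 10 (T/C, transition), 14 (T/G, transversion), 16 (A/G, transition).
Of the 3 differences, 2 transitions and 1 transversion, so the answer is 1.

1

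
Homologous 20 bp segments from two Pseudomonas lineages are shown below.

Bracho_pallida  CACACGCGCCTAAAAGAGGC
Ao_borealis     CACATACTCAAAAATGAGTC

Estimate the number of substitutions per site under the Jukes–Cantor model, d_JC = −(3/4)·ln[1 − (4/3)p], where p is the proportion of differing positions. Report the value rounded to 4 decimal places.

The sequences differ at positions 5 (C/T), 6 (G/A), 8 (G/T), 10 (C/A), 11 (T/A), 15 (A/T), 19 (G/T).
p = 7/20 = 0.350000.
d = −0.75 · ln(1 − (4/3)·0.350000) = −0.75 · ln(0.533333) = −0.75 · (-0.628609) = 0.4715.

0.4715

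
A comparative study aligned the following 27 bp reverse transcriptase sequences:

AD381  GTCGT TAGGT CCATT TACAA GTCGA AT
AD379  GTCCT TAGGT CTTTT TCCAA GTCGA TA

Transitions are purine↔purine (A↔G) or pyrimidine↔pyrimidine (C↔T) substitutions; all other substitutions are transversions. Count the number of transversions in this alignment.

5

Differing sites — 4:G/C (Tv); 12:C/T (Ti); 13:A/T (Tv); 17:A/C (Tv); 26:A/T (Tv); 27:T/A (Tv).
Of the 6 differences, 1 transition and 5 transversions, so the answer is 5.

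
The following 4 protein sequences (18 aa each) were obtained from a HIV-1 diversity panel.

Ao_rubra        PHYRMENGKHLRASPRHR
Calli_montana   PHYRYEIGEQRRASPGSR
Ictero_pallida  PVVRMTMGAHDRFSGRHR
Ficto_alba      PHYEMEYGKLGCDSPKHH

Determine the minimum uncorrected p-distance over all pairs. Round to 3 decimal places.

0.389

Pairwise Hamming distances:
  Ao_rubra vs Calli_montana: 7
  Ao_rubra vs Ictero_pallida: 8
  Ao_rubra vs Ficto_alba: 8
  Calli_montana vs Ictero_pallida: 12
  Calli_montana vs Ficto_alba: 11
  Ictero_pallida vs Ficto_alba: 13
The smallest is 7 mismatches, between Ao_rubra and Calli_montana; p = 7/18 = 0.389.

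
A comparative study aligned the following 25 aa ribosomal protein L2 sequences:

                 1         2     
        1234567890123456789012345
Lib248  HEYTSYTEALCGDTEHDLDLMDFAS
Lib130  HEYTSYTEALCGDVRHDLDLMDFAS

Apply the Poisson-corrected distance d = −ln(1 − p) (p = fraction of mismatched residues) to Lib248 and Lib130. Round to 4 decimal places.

0.0834

Differing sites — 14:T/V; 15:E/R.
p = 2/25 = 0.080000.
d = −ln(1 − 0.080000) = −ln(0.920000) = 0.0834.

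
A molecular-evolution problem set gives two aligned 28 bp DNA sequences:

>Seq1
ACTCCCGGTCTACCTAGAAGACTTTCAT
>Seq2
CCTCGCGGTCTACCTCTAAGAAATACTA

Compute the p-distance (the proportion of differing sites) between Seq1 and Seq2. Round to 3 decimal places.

Mismatches occur at site 1 (A/C), site 5 (C/G), site 16 (A/C), site 17 (G/T), site 22 (C/A), site 23 (T/A), site 25 (T/A), site 27 (A/T), site 28 (T/A).
There are 9 differences over 28 sites, so p = 9/28 = 0.321.

0.321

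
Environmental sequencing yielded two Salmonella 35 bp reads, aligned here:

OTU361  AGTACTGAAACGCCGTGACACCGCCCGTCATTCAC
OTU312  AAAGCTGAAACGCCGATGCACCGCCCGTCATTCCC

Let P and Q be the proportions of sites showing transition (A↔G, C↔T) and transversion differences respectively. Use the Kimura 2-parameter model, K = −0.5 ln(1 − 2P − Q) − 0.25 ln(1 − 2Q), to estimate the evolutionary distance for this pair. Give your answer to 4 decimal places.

0.2331

Differing sites — 2:G/A (Ti); 3:T/A (Tv); 4:A/G (Ti); 16:T/A (Tv); 17:G/T (Tv); 18:A/G (Ti); 34:A/C (Tv).
Of the 7 differences, 3 transitions and 4 transversions over 35 sites: P = 3/35 = 0.085714, Q = 4/35 = 0.114286.
d = −0.5·ln(0.714286) − 0.25·ln(0.771428) = −0.5·(-0.336472) − 0.25·(-0.259512) = 0.2331.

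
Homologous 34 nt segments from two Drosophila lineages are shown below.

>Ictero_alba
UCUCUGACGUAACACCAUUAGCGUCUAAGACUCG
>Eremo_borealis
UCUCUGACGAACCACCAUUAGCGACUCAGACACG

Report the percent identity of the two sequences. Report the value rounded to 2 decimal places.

85.29%

Mismatches occur at site 10 (U→A), site 12 (A→C), site 24 (U→A), site 27 (A→C), site 32 (U→A).
29 of the 34 sites match, so the percent identity is 29/34 × 100 = 85.29%.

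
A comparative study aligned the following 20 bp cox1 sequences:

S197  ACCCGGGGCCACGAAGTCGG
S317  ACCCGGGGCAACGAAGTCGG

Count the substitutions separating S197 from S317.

A single mismatch occurs at site 10 (C/A).
That gives 1 mismatch out of 20 aligned sites, so the Hamming distance is 1.

1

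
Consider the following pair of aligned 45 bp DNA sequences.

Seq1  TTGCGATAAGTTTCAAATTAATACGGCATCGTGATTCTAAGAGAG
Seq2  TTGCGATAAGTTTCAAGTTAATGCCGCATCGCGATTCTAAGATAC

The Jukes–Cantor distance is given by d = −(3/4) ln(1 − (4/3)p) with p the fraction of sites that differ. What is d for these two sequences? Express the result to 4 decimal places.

0.1468

The sequences differ at positions 17 (A/G), 23 (A/G), 25 (G/C), 32 (T/C), 43 (G/T), 45 (G/C).
p = 6/45 = 0.133333.
d = −0.75 · ln(1 − (4/3)·0.133333) = −0.75 · ln(0.822223) = −0.75 · (-0.195744) = 0.1468.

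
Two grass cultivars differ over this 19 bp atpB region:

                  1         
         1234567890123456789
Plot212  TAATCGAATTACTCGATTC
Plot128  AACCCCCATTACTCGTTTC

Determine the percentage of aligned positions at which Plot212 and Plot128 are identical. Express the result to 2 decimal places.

Mismatches occur at site 1 (T→A), site 3 (A→C), site 4 (T→C), site 6 (G→C), site 7 (A→C), site 16 (A→T).
13 of the 19 sites match, so the percent identity is 13/19 × 100 = 68.42%.

68.42%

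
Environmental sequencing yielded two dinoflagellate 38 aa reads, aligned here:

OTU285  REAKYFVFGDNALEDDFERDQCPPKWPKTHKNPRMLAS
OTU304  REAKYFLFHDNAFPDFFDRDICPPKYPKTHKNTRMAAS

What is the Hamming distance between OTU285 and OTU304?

10

The sequences differ at positions 7 (V/L), 9 (G/H), 13 (L/F), 14 (E/P), 16 (D/F), 18 (E/D), 21 (Q/I), 26 (W/Y), 33 (P/T), 36 (L/A).
That gives 10 mismatches out of 38 aligned sites, so the Hamming distance is 10.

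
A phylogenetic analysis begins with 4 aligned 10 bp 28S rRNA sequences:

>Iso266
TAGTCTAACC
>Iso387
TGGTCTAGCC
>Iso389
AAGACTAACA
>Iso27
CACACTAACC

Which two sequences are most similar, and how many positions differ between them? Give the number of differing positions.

2

Pairwise Hamming distances:
  Iso266 vs Iso387: 2
  Iso266 vs Iso389: 3
  Iso266 vs Iso27: 3
  Iso387 vs Iso389: 5
  Iso387 vs Iso27: 5
  Iso389 vs Iso27: 3
The smallest is 2, between Iso266 and Iso387.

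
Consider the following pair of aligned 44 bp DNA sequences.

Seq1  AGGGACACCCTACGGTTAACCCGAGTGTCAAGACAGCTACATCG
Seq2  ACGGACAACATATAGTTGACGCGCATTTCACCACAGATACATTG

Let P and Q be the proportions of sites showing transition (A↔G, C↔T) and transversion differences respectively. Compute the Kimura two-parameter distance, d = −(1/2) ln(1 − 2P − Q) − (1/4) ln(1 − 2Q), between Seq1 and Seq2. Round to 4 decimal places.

Mismatches occur at site 2 (G↔C, transversion), site 8 (C↔A, transversion), site 10 (C↔A, transversion), site 13 (C↔T, transition), site 14 (G↔A, transition), site 18 (A↔G, transition), site 21 (C↔G, transversion), site 24 (A↔C, transversion), site 25 (G↔A, transition), site 27 (G↔T, transversion), site 31 (A↔C, transversion), site 32 (G↔C, transversion), site 37 (C↔A, transversion), site 43 (C↔T, transition).
Of the 14 differences, 5 transitions and 9 transversions over 44 sites: P = 5/44 = 0.113636, Q = 9/44 = 0.204545.
d = −0.5·ln(0.568183) − 0.25·ln(0.590910) = −0.5·(-0.565312) − 0.25·(-0.526092) = 0.4142.

0.4142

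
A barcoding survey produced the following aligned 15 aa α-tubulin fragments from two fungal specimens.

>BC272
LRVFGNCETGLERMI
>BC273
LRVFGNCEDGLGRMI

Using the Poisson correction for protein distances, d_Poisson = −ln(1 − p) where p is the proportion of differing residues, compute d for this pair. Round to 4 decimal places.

Mismatches occur at site 9 (T/D), site 12 (E/G).
p = 2/15 = 0.133333.
d = −ln(1 − 0.133333) = −ln(0.866667) = 0.1431.

0.1431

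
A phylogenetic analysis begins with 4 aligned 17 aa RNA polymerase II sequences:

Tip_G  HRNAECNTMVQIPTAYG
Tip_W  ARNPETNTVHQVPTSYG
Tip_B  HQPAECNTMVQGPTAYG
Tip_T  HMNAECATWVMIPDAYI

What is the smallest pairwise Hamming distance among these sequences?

Pairwise Hamming distances:
  Tip_G vs Tip_W: 7
  Tip_G vs Tip_B: 3
  Tip_G vs Tip_T: 6
  Tip_W vs Tip_B: 9
  Tip_W vs Tip_T: 12
  Tip_B vs Tip_T: 8
The smallest is 3, between Tip_G and Tip_B.

3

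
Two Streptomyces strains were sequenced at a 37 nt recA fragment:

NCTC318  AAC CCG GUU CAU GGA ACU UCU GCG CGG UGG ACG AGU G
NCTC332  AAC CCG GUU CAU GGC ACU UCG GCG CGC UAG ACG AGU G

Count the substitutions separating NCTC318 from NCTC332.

4

The sequences differ at positions 15 (A/C), 21 (U/G), 27 (G/C), 29 (G/A).
That gives 4 mismatches out of 37 aligned sites, so the Hamming distance is 4.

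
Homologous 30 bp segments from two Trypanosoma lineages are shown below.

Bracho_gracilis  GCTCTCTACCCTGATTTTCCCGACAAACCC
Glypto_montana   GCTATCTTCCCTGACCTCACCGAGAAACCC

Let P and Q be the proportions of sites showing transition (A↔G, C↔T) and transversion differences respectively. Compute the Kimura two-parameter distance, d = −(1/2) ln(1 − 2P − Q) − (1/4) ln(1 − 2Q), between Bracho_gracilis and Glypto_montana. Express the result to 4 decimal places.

0.2803

The sequences differ at positions 4 (C/A, transversion), 8 (A/T, transversion), 15 (T/C, transition), 16 (T/C, transition), 18 (T/C, transition), 19 (C/A, transversion), 24 (C/G, transversion).
Of the 7 differences, 3 transitions and 4 transversions over 30 sites: P = 3/30 = 0.100000, Q = 4/30 = 0.133333.
d = −0.5·ln(0.666667) − 0.25·ln(0.733334) = −0.5·(-0.405465) − 0.25·(-0.310154) = 0.2803.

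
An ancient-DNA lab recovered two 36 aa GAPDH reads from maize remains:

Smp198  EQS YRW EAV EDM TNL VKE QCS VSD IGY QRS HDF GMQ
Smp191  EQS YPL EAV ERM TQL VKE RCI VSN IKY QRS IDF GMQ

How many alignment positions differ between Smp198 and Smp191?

The sequences differ at positions 5 (R/P), 6 (W/L), 11 (D/R), 14 (N/Q), 19 (Q/R), 21 (S/I), 24 (D/N), 26 (G/K), 31 (H/I).
That gives 9 mismatches out of 36 aligned sites, so the Hamming distance is 9.

9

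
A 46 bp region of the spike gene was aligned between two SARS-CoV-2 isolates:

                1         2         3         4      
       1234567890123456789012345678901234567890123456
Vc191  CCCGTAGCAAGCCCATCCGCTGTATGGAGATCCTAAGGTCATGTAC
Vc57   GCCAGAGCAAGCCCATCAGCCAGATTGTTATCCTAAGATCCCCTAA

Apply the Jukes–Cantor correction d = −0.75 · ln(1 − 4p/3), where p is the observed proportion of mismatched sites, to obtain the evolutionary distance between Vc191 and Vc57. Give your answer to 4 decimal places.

Differing sites — 1:C/G; 4:G/A; 5:T/G; 18:C/A; 21:T/C; 22:G/A; 23:T/G; 26:G/T; 28:A/T; 29:G/T; 38:G/A; 41:A/C; 42:T/C; 43:G/C; 46:C/A.
p = 15/46 = 0.326087.
d = −0.75 · ln(1 − (4/3)·0.326087) = −0.75 · ln(0.565217) = −0.75 · (-0.570546) = 0.4279.

0.4279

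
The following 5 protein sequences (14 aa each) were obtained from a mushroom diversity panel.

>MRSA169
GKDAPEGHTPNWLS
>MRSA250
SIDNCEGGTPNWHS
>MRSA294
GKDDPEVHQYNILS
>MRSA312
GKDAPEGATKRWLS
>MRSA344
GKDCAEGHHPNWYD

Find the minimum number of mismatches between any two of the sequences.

Pairwise Hamming distances:
  MRSA169 vs MRSA250: 6
  MRSA169 vs MRSA294: 5
  MRSA169 vs MRSA312: 3
  MRSA169 vs MRSA344: 5
  MRSA250 vs MRSA294: 10
  MRSA250 vs MRSA312: 8
  MRSA250 vs MRSA344: 8
  MRSA294 vs MRSA312: 7
  MRSA294 vs MRSA344: 8
  MRSA312 vs MRSA344: 8
The smallest is 3, between MRSA169 and MRSA312.

3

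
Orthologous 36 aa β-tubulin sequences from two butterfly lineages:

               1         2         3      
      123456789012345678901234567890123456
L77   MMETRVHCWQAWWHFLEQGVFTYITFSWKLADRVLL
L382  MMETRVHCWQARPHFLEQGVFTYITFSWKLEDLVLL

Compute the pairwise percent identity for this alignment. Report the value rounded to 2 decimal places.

Differing sites — 12:W/R; 13:W/P; 31:A/E; 33:R/L.
32 of the 36 sites match, so the percent identity is 32/36 × 100 = 88.89%.

88.89%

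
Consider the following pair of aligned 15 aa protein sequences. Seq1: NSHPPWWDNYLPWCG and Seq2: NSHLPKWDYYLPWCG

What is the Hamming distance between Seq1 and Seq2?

Mismatches occur at site 4 (P→L), site 6 (W→K), site 9 (N→Y).
That gives 3 mismatches out of 15 aligned sites, so the Hamming distance is 3.

3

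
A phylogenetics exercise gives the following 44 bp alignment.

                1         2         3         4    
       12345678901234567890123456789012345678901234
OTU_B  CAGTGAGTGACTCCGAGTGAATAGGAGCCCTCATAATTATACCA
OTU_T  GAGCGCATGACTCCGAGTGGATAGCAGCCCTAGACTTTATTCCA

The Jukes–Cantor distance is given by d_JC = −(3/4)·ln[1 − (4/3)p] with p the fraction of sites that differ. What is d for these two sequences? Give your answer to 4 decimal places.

Mismatches occur at site 1 (C↔G), site 4 (T↔C), site 6 (A↔C), site 7 (G↔A), site 20 (A↔G), site 25 (G↔C), site 32 (C↔A), site 33 (A↔G), site 34 (T↔A), site 35 (A↔C), site 36 (A↔T), site 41 (A↔T).
p = 12/44 = 0.272727.
d = −0.75 · ln(1 − (4/3)·0.272727) = −0.75 · ln(0.636364) = −0.75 · (-0.451985) = 0.3390.

0.3390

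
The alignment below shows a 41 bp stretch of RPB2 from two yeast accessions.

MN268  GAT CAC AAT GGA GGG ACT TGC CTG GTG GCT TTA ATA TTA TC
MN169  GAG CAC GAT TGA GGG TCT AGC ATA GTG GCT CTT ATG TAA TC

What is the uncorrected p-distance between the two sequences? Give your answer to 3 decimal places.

The sequences differ at positions 3 (T/G), 7 (A/G), 10 (G/T), 16 (A/T), 19 (T/A), 22 (C/A), 24 (G/A), 31 (T/C), 33 (A/T), 36 (A/G), 38 (T/A).
There are 11 differences over 41 sites, so p = 11/41 = 0.268.

0.268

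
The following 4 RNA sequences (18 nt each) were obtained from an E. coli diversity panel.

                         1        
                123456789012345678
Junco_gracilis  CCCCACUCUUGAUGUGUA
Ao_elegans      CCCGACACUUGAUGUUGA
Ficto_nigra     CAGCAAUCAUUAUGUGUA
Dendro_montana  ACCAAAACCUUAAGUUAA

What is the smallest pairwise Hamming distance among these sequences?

Pairwise Hamming distances:
  Junco_gracilis vs Ao_elegans: 4
  Junco_gracilis vs Ficto_nigra: 5
  Junco_gracilis vs Dendro_montana: 9
  Ao_elegans vs Ficto_nigra: 9
  Ao_elegans vs Dendro_montana: 7
  Ficto_nigra vs Dendro_montana: 9
The smallest is 4, between Junco_gracilis and Ao_elegans.

4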